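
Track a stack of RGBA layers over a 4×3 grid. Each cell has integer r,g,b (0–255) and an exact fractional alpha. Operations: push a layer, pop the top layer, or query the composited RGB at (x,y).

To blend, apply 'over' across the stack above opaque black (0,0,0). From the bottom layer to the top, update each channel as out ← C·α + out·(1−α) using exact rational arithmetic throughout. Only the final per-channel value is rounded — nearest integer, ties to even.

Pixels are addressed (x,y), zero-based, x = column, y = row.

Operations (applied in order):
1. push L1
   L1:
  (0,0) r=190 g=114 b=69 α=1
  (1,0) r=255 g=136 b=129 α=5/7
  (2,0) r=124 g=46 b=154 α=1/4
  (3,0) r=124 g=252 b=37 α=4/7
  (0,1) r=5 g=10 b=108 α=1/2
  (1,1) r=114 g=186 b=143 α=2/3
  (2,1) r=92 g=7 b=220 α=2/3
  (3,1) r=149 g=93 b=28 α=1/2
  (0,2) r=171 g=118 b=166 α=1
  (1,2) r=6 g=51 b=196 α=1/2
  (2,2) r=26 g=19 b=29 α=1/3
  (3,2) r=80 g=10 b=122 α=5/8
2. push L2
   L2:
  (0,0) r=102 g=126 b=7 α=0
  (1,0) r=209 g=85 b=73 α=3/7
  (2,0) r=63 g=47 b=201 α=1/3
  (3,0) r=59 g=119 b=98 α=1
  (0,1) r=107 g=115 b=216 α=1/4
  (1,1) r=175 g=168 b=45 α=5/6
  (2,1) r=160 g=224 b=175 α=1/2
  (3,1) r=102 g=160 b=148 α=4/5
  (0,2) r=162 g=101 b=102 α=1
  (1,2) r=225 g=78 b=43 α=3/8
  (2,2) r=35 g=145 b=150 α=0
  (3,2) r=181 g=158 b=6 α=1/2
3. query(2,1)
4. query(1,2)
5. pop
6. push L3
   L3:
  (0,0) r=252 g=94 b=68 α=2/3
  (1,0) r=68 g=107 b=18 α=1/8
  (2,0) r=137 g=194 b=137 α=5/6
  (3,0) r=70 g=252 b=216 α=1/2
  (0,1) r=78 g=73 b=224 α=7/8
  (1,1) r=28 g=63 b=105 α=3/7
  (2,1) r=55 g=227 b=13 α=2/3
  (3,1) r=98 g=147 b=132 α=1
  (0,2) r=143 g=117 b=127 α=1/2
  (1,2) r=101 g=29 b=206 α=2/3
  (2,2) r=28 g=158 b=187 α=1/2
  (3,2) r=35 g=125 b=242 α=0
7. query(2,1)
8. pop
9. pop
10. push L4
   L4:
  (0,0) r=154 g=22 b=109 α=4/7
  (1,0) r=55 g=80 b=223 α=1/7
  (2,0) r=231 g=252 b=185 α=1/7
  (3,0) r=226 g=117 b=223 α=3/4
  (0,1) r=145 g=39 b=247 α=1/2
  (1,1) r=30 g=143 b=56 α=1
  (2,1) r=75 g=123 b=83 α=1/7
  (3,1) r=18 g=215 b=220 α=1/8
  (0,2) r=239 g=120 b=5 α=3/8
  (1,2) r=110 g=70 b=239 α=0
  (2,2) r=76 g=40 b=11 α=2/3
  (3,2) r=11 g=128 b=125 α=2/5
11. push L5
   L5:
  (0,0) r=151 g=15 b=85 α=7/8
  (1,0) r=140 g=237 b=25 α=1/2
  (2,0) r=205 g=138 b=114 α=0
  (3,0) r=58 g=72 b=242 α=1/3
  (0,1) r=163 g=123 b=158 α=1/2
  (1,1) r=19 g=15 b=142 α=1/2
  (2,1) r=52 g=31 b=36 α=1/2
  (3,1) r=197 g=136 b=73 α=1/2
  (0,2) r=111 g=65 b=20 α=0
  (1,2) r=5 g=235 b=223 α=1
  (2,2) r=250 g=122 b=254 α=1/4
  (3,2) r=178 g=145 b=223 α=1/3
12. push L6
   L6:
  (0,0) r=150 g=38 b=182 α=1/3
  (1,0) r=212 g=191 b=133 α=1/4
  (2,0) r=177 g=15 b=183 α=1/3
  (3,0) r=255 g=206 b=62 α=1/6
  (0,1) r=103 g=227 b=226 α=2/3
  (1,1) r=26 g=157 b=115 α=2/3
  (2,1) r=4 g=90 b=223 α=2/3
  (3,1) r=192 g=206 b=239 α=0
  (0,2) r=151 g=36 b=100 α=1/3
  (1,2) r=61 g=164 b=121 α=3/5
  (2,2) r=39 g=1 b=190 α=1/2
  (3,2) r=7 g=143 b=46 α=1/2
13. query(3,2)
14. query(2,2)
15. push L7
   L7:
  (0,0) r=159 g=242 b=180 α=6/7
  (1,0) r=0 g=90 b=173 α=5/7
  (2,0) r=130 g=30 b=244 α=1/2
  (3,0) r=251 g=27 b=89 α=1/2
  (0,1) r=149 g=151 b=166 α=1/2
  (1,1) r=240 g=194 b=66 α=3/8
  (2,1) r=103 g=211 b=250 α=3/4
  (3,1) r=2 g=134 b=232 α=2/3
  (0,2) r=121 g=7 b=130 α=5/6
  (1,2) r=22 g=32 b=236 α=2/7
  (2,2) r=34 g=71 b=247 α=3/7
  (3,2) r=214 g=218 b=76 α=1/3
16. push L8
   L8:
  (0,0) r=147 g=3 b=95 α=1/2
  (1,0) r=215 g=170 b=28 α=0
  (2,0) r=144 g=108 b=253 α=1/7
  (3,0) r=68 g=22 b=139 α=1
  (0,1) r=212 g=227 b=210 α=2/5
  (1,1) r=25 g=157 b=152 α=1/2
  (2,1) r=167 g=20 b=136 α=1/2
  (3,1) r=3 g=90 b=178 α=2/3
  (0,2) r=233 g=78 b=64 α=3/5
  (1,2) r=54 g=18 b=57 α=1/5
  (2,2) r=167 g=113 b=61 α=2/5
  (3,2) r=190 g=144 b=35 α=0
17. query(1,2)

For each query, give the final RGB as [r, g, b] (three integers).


at x=2,y=1 over L1,L2:
+L1 (α=2/3) → [184/3, 14/3, 440/3]
+L2 (α=1/2) → [332/3, 343/3, 965/6]
rounded: [111, 114, 161]

at x=1,y=2 over L1,L2:
+L1 (α=1/2) → [3, 51/2, 98]
+L2 (α=3/8) → [345/4, 723/16, 619/8]
= [86, 45, 77]

query (2,1) [L1,L3] — begin 0,0,0
L1 α=2/3: [184/3, 14/3, 440/3]
L3 α=2/3: [514/9, 1376/9, 518/9]
→ [57, 153, 58]

at x=3,y=2 over L4,L5,L6:
+L4 (α=2/5) → [22/5, 256/5, 50]
+L5 (α=1/3) → [934/15, 1237/15, 323/3]
+L6 (α=1/2) → [1039/30, 1691/15, 461/6]
= [35, 113, 77]

(2,2) stack=L4,L5,L6; from [0,0,0]:
after L4 α=2/3: [152/3, 80/3, 22/3]
after L5 α=1/4: [201/2, 101/2, 69]
after L6 α=1/2: [279/4, 103/4, 259/2]
→ [70, 26, 130]

(1,2) stack=L4,L5,L6,L7,L8; from [0,0,0]:
after L4 α=0: [0, 0, 0]
after L5 α=1: [5, 235, 223]
after L6 α=3/5: [193/5, 962/5, 809/5]
after L7 α=2/7: [237/7, 1026/7, 183]
after L8 α=1/5: [1326/35, 846/7, 789/5]
rounded: [38, 121, 158]


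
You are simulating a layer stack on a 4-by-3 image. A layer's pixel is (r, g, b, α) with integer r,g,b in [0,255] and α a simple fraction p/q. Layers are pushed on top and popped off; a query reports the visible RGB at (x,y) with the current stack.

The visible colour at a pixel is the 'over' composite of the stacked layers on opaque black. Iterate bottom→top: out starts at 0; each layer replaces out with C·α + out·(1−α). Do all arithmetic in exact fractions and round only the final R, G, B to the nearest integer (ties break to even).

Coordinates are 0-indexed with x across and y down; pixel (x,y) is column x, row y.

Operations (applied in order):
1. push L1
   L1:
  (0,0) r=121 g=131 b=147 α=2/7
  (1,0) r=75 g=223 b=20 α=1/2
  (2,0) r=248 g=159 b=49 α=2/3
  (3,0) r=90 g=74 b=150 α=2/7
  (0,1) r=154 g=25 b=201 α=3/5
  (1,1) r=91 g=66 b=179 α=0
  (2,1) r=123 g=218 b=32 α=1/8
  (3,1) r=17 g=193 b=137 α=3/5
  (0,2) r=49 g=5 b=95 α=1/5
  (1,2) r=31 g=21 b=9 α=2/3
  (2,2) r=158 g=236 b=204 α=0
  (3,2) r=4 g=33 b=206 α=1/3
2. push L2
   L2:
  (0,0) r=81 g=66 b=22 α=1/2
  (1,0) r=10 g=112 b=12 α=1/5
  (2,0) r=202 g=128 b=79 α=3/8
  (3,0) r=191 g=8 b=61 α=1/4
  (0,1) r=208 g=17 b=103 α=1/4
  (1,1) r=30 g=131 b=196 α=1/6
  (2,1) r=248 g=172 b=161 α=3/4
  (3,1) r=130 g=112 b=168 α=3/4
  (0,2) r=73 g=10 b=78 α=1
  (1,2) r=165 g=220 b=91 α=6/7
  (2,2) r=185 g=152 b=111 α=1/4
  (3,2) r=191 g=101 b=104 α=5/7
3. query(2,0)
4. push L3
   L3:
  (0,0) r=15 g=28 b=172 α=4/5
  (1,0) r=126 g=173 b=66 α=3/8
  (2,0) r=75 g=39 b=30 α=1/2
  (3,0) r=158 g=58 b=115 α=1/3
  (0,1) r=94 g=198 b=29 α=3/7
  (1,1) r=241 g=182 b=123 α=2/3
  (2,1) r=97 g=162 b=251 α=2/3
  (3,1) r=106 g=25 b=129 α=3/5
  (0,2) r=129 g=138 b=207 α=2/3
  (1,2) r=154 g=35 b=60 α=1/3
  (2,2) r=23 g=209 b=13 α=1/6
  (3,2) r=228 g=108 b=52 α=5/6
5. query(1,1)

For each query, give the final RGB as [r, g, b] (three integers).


at x=2,y=0 over L1,L2:
+L1 (α=2/3) → [496/3, 106, 98/3]
+L2 (α=3/8) → [2149/12, 457/4, 1201/24]
= [179, 114, 50]

query (1,1) [L1,L2,L3] — begin 0,0,0
after L1 α=0: [0, 0, 0]
after L2 α=1/6: [5, 131/6, 98/3]
after L3 α=2/3: [487/3, 2315/18, 836/9]
→ [162, 129, 93]


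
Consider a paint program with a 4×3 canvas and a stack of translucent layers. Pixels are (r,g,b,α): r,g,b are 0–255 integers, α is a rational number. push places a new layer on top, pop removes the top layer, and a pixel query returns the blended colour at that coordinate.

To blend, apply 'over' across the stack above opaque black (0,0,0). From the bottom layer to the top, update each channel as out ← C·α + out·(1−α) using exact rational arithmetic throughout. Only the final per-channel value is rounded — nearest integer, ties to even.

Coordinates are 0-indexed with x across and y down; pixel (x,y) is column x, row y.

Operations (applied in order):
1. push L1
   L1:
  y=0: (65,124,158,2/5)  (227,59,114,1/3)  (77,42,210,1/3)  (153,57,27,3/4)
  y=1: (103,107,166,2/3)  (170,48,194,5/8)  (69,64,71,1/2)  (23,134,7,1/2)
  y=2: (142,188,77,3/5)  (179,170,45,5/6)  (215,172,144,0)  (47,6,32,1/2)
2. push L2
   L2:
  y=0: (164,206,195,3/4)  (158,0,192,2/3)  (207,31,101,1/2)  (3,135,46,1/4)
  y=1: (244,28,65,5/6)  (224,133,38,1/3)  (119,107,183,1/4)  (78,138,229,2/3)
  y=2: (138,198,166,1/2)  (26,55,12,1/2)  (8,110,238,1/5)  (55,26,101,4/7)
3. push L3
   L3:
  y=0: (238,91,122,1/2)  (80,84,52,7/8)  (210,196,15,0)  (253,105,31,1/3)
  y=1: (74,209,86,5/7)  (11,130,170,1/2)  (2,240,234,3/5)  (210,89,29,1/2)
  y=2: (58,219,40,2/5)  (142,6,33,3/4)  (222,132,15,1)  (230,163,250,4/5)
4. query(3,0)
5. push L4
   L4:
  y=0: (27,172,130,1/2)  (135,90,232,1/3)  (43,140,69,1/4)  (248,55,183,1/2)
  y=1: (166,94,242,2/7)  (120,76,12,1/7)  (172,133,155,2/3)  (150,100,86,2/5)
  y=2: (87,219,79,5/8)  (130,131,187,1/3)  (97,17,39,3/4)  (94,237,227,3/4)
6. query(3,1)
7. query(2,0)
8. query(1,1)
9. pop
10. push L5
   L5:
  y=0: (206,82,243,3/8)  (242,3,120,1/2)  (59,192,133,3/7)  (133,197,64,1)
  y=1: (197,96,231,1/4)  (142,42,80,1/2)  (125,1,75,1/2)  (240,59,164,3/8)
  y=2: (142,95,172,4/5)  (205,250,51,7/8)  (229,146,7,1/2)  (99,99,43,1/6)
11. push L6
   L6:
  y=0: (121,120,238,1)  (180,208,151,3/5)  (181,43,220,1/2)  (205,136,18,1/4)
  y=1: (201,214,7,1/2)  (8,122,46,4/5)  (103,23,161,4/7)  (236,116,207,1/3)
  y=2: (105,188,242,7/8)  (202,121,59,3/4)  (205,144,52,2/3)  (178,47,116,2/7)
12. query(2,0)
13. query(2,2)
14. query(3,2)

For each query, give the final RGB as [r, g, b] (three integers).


(3,0) stack=L1,L2,L3; from [0,0,0]:
L1 α=3/4: [459/4, 171/4, 81/4]
L2 α=1/4: [1389/16, 1053/16, 427/16]
L3 α=1/3: [3413/24, 631/8, 225/8]
= [142, 79, 28]

(3,1) stack=L1,L2,L3,L4; from [0,0,0]:
+L1 (α=1/2) → [23/2, 67, 7/2]
+L2 (α=2/3) → [335/6, 343/3, 923/6]
+L3 (α=1/2) → [1595/12, 305/3, 1097/12]
+L4 (α=2/5) → [559/4, 101, 357/4]
= [140, 101, 89]

query (2,0) [L1,L2,L3,L4] — begin 0,0,0
after L1 α=1/3: [77/3, 14, 70]
after L2 α=1/2: [349/3, 45/2, 171/2]
after L3 α=0: [349/3, 45/2, 171/2]
after L4 α=1/4: [98, 415/8, 651/8]
→ [98, 52, 81]

(1,1) stack=L1,L2,L3,L4; from [0,0,0]:
+L1 (α=5/8) → [425/4, 30, 485/4]
+L2 (α=1/3) → [291/2, 193/3, 187/2]
+L3 (α=1/2) → [313/4, 583/6, 527/4]
+L4 (α=1/7) → [1179/14, 659/7, 1605/14]
→ [84, 94, 115]

at x=2,y=0 over L1,L2,L3,L5,L6:
after L1 α=1/3: [77/3, 14, 70]
after L2 α=1/2: [349/3, 45/2, 171/2]
after L3 α=0: [349/3, 45/2, 171/2]
after L5 α=3/7: [1927/21, 666/7, 741/7]
after L6 α=1/2: [2864/21, 967/14, 2281/14]
→ [136, 69, 163]

at x=2,y=2 over L1,L2,L3,L5,L6:
L1 α=0: [0, 0, 0]
L2 α=1/5: [8/5, 22, 238/5]
L3 α=1: [222, 132, 15]
L5 α=1/2: [451/2, 139, 11]
L6 α=2/3: [1271/6, 427/3, 115/3]
→ [212, 142, 38]

query (3,2) [L1,L2,L3,L5,L6] — begin 0,0,0
after L1 α=1/2: [47/2, 3, 16]
after L2 α=4/7: [83/2, 113/7, 452/7]
after L3 α=4/5: [1923/10, 4677/35, 7452/35]
after L5 α=1/6: [707/4, 895/7, 7753/42]
after L6 α=2/7: [4959/28, 5133/49, 48509/294]
→ [177, 105, 165]


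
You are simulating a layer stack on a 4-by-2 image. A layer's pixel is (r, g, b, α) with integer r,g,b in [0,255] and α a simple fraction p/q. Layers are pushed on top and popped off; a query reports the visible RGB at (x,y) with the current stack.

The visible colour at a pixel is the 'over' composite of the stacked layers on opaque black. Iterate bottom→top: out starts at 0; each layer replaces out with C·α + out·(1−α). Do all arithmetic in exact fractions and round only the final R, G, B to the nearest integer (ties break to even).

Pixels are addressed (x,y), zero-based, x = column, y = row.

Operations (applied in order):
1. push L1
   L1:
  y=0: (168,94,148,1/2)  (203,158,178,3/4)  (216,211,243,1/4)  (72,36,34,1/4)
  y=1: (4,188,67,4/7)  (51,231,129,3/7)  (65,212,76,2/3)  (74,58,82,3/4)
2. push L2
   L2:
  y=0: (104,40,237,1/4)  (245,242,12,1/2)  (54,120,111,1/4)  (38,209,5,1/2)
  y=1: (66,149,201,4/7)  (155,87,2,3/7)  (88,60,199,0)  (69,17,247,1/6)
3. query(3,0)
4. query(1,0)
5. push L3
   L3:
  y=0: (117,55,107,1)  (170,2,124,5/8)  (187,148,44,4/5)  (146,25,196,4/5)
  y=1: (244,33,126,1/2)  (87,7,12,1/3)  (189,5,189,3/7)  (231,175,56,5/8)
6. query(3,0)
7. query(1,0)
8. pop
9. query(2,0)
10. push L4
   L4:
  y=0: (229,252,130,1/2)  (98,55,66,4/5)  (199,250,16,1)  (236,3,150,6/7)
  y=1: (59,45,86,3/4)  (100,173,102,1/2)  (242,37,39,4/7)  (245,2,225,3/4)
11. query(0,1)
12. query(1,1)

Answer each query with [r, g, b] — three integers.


at x=3,y=0 over L1,L2:
after L1 α=1/4: [18, 9, 17/2]
after L2 α=1/2: [28, 109, 27/4]
rounded: [28, 109, 7]

at x=1,y=0 over L1,L2:
after L1 α=3/4: [609/4, 237/2, 267/2]
after L2 α=1/2: [1589/8, 721/4, 291/4]
→ [199, 180, 73]

(3,0) stack=L1,L2,L3; from [0,0,0]:
+L1 (α=1/4) → [18, 9, 17/2]
+L2 (α=1/2) → [28, 109, 27/4]
+L3 (α=4/5) → [612/5, 209/5, 3163/20]
→ [122, 42, 158]

query (1,0) [L1,L2,L3] — begin 0,0,0
+L1 (α=3/4) → [609/4, 237/2, 267/2]
+L2 (α=1/2) → [1589/8, 721/4, 291/4]
+L3 (α=5/8) → [11567/64, 2203/32, 3353/32]
rounded: [181, 69, 105]

(2,0) stack=L1,L2; from [0,0,0]:
+L1 (α=1/4) → [54, 211/4, 243/4]
+L2 (α=1/4) → [54, 1113/16, 1173/16]
= [54, 70, 73]

query (0,1) [L1,L2,L4] — begin 0,0,0
after L1 α=4/7: [16/7, 752/7, 268/7]
after L2 α=4/7: [1896/49, 6428/49, 6432/49]
after L4 α=3/4: [10569/196, 13043/196, 9537/98]
→ [54, 67, 97]

(1,1) stack=L1,L2,L4; from [0,0,0]:
L1 α=3/7: [153/7, 99, 387/7]
L2 α=3/7: [3867/49, 657/7, 1590/49]
L4 α=1/2: [8767/98, 934/7, 3294/49]
= [89, 133, 67]


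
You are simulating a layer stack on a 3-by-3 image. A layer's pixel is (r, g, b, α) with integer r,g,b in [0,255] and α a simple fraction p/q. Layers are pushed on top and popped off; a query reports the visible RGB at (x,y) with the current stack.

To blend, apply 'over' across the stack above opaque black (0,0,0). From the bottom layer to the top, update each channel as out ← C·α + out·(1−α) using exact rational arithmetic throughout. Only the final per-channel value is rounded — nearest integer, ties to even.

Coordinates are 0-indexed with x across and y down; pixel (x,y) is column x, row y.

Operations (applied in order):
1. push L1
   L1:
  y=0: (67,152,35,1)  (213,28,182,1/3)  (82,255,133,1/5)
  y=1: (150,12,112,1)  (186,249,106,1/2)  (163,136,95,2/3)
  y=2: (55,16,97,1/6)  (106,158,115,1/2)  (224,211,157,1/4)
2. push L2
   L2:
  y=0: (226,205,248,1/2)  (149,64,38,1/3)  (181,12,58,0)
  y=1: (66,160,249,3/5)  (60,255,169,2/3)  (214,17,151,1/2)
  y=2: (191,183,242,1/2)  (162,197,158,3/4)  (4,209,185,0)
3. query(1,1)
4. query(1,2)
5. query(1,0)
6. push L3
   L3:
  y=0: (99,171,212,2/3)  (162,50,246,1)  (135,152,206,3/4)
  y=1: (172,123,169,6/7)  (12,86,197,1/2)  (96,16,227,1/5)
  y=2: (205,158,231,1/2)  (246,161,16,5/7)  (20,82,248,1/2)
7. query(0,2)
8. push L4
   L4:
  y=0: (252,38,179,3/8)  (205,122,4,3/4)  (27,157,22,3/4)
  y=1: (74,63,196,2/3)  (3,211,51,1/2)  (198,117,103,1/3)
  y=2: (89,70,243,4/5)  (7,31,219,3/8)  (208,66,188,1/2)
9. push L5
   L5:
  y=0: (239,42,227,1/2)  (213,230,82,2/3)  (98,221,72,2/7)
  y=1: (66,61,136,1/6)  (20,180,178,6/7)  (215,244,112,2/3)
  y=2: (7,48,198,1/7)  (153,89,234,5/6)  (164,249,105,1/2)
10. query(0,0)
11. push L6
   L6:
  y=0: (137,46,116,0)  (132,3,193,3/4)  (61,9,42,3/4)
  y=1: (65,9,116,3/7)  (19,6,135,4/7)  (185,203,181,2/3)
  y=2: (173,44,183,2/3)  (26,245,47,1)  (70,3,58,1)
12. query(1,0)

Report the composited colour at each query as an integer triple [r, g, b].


query (1,1) [L1,L2] — begin 0,0,0
after L1 α=1/2: [93, 249/2, 53]
after L2 α=2/3: [71, 423/2, 391/3]
→ [71, 212, 130]

at x=1,y=2 over L1,L2:
+L1 (α=1/2) → [53, 79, 115/2]
+L2 (α=3/4) → [539/4, 335/2, 1063/8]
→ [135, 168, 133]

(1,0) stack=L1,L2; from [0,0,0]:
+L1 (α=1/3) → [71, 28/3, 182/3]
+L2 (α=1/3) → [97, 248/9, 478/9]
rounded: [97, 28, 53]

query (0,2) [L1,L2,L3] — begin 0,0,0
after L1 α=1/6: [55/6, 8/3, 97/6]
after L2 α=1/2: [1201/12, 557/6, 1549/12]
after L3 α=1/2: [3661/24, 1505/12, 4321/24]
→ [153, 125, 180]

(0,0) stack=L1,L2,L3,L4,L5; from [0,0,0]:
+L1 (α=1) → [67, 152, 35]
+L2 (α=1/2) → [293/2, 357/2, 283/2]
+L3 (α=2/3) → [689/6, 347/2, 377/2]
+L4 (α=3/8) → [7981/48, 1963/16, 2959/16]
+L5 (α=1/2) → [19453/96, 2635/32, 6591/32]
→ [203, 82, 206]

query (1,0) [L1,L2,L3,L4,L5,L6] — begin 0,0,0
L1 α=1/3: [71, 28/3, 182/3]
L2 α=1/3: [97, 248/9, 478/9]
L3 α=1: [162, 50, 246]
L4 α=3/4: [777/4, 104, 129/2]
L5 α=2/3: [827/4, 188, 457/6]
L6 α=3/4: [2411/16, 197/4, 3931/24]
→ [151, 49, 164]


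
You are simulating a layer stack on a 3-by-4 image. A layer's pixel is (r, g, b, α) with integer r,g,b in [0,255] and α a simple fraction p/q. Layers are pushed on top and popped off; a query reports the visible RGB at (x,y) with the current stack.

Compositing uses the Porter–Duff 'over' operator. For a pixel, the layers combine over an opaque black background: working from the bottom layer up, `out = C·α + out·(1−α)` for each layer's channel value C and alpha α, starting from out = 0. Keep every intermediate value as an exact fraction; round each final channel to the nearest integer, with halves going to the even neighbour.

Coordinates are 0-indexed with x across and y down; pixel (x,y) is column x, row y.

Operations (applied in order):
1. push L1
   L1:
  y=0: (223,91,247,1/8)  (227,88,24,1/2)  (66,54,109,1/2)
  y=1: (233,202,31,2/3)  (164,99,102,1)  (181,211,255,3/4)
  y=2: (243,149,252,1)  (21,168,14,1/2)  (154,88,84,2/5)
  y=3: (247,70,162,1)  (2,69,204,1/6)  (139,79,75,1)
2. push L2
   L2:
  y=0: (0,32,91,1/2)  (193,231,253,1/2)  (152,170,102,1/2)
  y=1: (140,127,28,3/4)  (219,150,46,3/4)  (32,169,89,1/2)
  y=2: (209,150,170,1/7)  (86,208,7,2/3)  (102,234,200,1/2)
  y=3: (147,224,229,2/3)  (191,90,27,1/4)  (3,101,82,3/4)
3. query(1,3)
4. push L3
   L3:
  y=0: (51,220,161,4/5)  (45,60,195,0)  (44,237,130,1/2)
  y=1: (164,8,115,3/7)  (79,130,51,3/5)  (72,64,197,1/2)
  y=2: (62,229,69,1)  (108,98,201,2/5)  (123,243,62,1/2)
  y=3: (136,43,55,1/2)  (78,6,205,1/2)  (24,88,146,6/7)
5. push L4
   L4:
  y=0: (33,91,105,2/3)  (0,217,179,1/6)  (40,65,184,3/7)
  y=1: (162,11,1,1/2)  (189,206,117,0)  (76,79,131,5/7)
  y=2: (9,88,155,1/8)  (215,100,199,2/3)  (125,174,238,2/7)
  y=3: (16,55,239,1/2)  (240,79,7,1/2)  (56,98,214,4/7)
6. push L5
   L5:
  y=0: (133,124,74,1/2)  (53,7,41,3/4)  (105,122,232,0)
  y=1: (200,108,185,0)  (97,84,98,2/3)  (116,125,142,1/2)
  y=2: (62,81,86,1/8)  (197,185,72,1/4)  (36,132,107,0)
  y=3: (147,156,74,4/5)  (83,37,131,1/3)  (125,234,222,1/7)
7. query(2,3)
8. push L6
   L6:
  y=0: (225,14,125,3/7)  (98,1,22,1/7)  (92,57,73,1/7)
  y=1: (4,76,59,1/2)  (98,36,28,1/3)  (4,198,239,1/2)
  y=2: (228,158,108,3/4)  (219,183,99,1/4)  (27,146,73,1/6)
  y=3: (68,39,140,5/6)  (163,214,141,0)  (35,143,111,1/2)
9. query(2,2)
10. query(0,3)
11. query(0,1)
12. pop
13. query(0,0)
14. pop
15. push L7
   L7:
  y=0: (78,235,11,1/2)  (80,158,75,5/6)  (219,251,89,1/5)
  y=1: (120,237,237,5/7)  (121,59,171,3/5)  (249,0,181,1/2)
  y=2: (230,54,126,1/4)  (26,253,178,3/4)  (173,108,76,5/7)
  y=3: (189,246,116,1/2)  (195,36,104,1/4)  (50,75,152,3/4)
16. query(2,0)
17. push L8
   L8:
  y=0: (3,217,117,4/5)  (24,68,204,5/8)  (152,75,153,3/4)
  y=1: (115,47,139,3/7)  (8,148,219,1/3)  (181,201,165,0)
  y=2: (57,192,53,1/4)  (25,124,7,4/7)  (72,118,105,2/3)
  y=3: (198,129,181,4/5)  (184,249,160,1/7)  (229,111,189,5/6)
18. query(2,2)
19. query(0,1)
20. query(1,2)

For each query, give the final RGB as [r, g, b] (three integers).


at x=1,y=3 over L1,L2:
L1 α=1/6: [1/3, 23/2, 34]
L2 α=1/4: [48, 249/8, 129/4]
rounded: [48, 31, 32]

at x=2,y=3 over L1,L2,L3,L4,L5:
L1 α=1: [139, 79, 75]
L2 α=3/4: [37, 191/2, 321/4]
L3 α=6/7: [181/7, 1247/14, 3825/28]
L4 α=4/7: [2111/49, 9229/98, 35443/196]
L5 α=1/7: [18791/343, 39153/343, 128085/686]
rounded: [55, 114, 187]

(2,2) stack=L1,L2,L3,L4,L5,L6; from [0,0,0]:
+L1 (α=2/5) → [308/5, 176/5, 168/5]
+L2 (α=1/2) → [409/5, 673/5, 584/5]
+L3 (α=1/2) → [512/5, 944/5, 447/5]
+L4 (α=2/7) → [762/7, 1292/7, 923/7]
+L5 (α=0) → [762/7, 1292/7, 923/7]
+L6 (α=1/6) → [1333/14, 1247/7, 2563/21]
rounded: [95, 178, 122]

(0,3) stack=L1,L2,L3,L4,L5,L6; from [0,0,0]:
+L1 (α=1) → [247, 70, 162]
+L2 (α=2/3) → [541/3, 518/3, 620/3]
+L3 (α=1/2) → [949/6, 647/6, 785/6]
+L4 (α=1/2) → [1045/12, 977/12, 2219/12]
+L5 (α=4/5) → [8101/60, 1693/12, 5771/60]
+L6 (α=5/6) → [28501/360, 4033/72, 47771/360]
rounded: [79, 56, 133]

(0,1) stack=L1,L2,L3,L4,L5,L6; from [0,0,0]:
+L1 (α=2/3) → [466/3, 404/3, 62/3]
+L2 (α=3/4) → [863/6, 1547/12, 157/6]
+L3 (α=3/7) → [3202/21, 1619/21, 1349/21]
+L4 (α=1/2) → [3302/21, 925/21, 685/21]
+L5 (α=0) → [3302/21, 925/21, 685/21]
+L6 (α=1/2) → [1693/21, 2521/42, 962/21]
→ [81, 60, 46]

query (0,0) [L1,L2,L3,L4,L5] — begin 0,0,0
+L1 (α=1/8) → [223/8, 91/8, 247/8]
+L2 (α=1/2) → [223/16, 347/16, 975/16]
+L3 (α=4/5) → [3487/80, 14427/80, 11279/80]
+L4 (α=2/3) → [8767/240, 28987/240, 28079/240]
+L5 (α=1/2) → [40687/480, 58747/480, 45839/480]
= [85, 122, 95]

at x=2,y=0 over L1,L2,L3,L4,L7:
after L1 α=1/2: [33, 27, 109/2]
after L2 α=1/2: [185/2, 197/2, 313/4]
after L3 α=1/2: [273/4, 671/4, 833/8]
after L4 α=3/7: [393/7, 866/7, 1937/14]
after L7 α=1/5: [621/7, 5221/35, 4497/35]
→ [89, 149, 128]

query (2,2) [L1,L2,L3,L4,L7,L8] — begin 0,0,0
+L1 (α=2/5) → [308/5, 176/5, 168/5]
+L2 (α=1/2) → [409/5, 673/5, 584/5]
+L3 (α=1/2) → [512/5, 944/5, 447/5]
+L4 (α=2/7) → [762/7, 1292/7, 923/7]
+L7 (α=5/7) → [7579/49, 6364/49, 4506/49]
+L8 (α=2/3) → [14635/147, 5976/49, 4932/49]
rounded: [100, 122, 101]

query (0,1) [L1,L2,L3,L4,L7,L8] — begin 0,0,0
after L1 α=2/3: [466/3, 404/3, 62/3]
after L2 α=3/4: [863/6, 1547/12, 157/6]
after L3 α=3/7: [3202/21, 1619/21, 1349/21]
after L4 α=1/2: [3302/21, 925/21, 685/21]
after L7 α=5/7: [19204/147, 26735/147, 26255/147]
after L8 α=3/7: [127531/1029, 127667/1029, 166319/1029]
rounded: [124, 124, 162]

query (1,2) [L1,L2,L3,L4,L7,L8] — begin 0,0,0
after L1 α=1/2: [21/2, 84, 7]
after L2 α=2/3: [365/6, 500/3, 7]
after L3 α=2/5: [797/10, 696/5, 423/5]
after L4 α=2/3: [1699/10, 1696/15, 2413/15]
after L7 α=3/4: [2479/40, 13081/60, 10423/60]
after L8 α=4/7: [11437/280, 23001/140, 1569/20]
→ [41, 164, 78]


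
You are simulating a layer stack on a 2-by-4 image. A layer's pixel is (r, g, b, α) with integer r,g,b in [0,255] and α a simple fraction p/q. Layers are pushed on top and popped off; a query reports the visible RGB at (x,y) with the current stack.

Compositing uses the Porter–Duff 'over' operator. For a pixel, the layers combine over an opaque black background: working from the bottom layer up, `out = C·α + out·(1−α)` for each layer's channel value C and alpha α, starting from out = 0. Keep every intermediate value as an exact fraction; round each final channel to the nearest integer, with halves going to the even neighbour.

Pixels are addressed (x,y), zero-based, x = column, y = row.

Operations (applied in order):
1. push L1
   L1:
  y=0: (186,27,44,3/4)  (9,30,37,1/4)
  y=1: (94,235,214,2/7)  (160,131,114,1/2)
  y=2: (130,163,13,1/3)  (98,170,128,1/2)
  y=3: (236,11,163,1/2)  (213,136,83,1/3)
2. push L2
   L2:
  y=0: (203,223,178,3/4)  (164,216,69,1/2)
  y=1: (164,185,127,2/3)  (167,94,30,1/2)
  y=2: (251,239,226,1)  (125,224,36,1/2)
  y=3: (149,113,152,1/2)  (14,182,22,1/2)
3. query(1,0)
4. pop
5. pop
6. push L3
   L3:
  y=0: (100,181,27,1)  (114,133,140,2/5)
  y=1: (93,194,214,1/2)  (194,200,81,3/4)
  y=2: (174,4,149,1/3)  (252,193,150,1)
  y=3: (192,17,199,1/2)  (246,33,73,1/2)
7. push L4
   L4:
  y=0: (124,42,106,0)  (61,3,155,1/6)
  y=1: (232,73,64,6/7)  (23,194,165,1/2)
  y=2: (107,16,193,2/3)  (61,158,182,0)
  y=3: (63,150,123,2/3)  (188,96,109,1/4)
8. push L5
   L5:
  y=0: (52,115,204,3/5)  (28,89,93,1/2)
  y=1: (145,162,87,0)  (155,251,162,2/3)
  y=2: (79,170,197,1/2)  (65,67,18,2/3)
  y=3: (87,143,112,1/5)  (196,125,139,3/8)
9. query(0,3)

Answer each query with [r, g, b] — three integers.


query (1,0) [L1,L2] — begin 0,0,0
L1 α=1/4: [9/4, 15/2, 37/4]
L2 α=1/2: [665/8, 447/4, 313/8]
rounded: [83, 112, 39]

at x=0,y=3 over L3,L4,L5:
after L3 α=1/2: [96, 17/2, 199/2]
after L4 α=2/3: [74, 617/6, 691/6]
after L5 α=1/5: [383/5, 1663/15, 1718/15]
rounded: [77, 111, 115]


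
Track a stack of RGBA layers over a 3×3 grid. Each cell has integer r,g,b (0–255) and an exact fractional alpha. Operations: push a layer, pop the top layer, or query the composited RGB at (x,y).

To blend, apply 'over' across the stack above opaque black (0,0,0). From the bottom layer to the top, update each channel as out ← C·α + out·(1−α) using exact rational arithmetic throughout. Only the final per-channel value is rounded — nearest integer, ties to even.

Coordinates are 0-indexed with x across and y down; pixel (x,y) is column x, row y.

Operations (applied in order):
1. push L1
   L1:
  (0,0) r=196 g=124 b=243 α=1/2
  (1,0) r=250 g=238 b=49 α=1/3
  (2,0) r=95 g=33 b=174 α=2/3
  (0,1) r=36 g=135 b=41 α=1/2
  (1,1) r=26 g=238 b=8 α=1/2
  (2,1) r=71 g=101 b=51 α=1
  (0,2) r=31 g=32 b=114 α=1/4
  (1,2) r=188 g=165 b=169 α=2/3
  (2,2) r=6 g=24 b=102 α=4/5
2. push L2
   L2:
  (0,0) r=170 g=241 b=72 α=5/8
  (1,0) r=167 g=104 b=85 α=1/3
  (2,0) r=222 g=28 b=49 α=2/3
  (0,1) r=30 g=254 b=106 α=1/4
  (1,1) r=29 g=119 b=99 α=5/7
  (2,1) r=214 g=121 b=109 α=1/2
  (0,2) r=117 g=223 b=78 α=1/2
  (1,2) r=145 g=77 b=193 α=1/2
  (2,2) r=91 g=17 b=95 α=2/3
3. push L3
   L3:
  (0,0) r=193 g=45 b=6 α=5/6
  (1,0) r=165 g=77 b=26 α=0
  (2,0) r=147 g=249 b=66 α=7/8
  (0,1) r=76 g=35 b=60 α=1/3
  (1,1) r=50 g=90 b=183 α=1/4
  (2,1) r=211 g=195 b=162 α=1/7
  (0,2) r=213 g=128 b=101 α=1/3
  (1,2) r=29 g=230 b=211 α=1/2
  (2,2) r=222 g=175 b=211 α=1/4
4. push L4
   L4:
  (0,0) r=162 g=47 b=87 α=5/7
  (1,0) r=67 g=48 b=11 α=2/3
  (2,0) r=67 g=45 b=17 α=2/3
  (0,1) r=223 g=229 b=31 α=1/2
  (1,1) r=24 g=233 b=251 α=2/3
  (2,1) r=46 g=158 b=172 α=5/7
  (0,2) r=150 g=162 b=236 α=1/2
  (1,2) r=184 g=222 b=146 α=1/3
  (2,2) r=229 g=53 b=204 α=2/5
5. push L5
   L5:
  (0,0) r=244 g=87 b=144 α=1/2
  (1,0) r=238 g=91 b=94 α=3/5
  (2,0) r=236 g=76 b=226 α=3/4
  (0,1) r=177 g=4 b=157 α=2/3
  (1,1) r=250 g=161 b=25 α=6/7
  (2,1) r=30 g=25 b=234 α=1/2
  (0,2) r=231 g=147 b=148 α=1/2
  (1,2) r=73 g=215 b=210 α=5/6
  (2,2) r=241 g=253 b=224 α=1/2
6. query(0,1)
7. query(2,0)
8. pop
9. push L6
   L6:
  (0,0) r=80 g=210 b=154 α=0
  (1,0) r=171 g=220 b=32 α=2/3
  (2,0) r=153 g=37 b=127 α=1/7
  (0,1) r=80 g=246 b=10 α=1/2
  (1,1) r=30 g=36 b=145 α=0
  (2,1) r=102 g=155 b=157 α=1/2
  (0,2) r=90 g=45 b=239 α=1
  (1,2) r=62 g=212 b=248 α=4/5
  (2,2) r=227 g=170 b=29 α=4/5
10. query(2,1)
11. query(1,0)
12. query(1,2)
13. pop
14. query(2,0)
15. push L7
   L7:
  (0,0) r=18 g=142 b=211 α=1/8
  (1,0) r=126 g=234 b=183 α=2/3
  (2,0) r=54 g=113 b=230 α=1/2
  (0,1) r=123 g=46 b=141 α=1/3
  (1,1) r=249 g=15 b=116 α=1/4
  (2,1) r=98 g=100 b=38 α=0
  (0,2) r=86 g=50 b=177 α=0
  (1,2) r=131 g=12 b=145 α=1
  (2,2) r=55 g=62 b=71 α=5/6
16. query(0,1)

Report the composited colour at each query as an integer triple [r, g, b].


at x=0,y=1 over L1,L2,L3,L4,L5:
+L1 (α=1/2) → [18, 135/2, 41/2]
+L2 (α=1/4) → [21, 913/8, 335/8]
+L3 (α=1/3) → [118/3, 351/4, 575/12]
+L4 (α=1/2) → [787/6, 1267/8, 947/24]
+L5 (α=2/3) → [2911/18, 1331/24, 8483/72]
→ [162, 55, 118]

(2,0) stack=L1,L2,L3,L4,L5; from [0,0,0]:
L1 α=2/3: [190/3, 22, 116]
L2 α=2/3: [1522/9, 26, 214/3]
L3 α=7/8: [10783/72, 1769/8, 200/3]
L4 α=2/3: [20431/216, 2489/24, 302/9]
L5 α=3/4: [173359/864, 7961/96, 1601/9]
rounded: [201, 83, 178]

query (2,1) [L1,L2,L3,L4,L6] — begin 0,0,0
L1 α=1: [71, 101, 51]
L2 α=1/2: [285/2, 111, 80]
L3 α=1/7: [1066/7, 123, 642/7]
L4 α=5/7: [3742/49, 148, 7304/49]
L6 α=1/2: [4370/49, 303/2, 14997/98]
→ [89, 152, 153]

at x=1,y=0 over L1,L2,L3,L4,L6:
+L1 (α=1/3) → [250/3, 238/3, 49/3]
+L2 (α=1/3) → [1001/9, 788/9, 353/9]
+L3 (α=0) → [1001/9, 788/9, 353/9]
+L4 (α=2/3) → [2207/27, 1652/27, 551/27]
+L6 (α=2/3) → [11441/81, 13532/81, 2279/81]
→ [141, 167, 28]

at x=1,y=2 over L1,L2,L3,L4,L6:
after L1 α=2/3: [376/3, 110, 338/3]
after L2 α=1/2: [811/6, 187/2, 917/6]
after L3 α=1/2: [985/12, 647/4, 2183/12]
after L4 α=1/3: [2089/18, 1091/6, 3059/18]
after L6 α=4/5: [6553/90, 6179/30, 4183/18]
= [73, 206, 232]

at x=2,y=0 over L1,L2,L3,L4:
+L1 (α=2/3) → [190/3, 22, 116]
+L2 (α=2/3) → [1522/9, 26, 214/3]
+L3 (α=7/8) → [10783/72, 1769/8, 200/3]
+L4 (α=2/3) → [20431/216, 2489/24, 302/9]
= [95, 104, 34]

query (0,1) [L1,L2,L3,L4,L7] — begin 0,0,0
L1 α=1/2: [18, 135/2, 41/2]
L2 α=1/4: [21, 913/8, 335/8]
L3 α=1/3: [118/3, 351/4, 575/12]
L4 α=1/2: [787/6, 1267/8, 947/24]
L7 α=1/3: [1156/9, 1451/12, 2639/36]
rounded: [128, 121, 73]


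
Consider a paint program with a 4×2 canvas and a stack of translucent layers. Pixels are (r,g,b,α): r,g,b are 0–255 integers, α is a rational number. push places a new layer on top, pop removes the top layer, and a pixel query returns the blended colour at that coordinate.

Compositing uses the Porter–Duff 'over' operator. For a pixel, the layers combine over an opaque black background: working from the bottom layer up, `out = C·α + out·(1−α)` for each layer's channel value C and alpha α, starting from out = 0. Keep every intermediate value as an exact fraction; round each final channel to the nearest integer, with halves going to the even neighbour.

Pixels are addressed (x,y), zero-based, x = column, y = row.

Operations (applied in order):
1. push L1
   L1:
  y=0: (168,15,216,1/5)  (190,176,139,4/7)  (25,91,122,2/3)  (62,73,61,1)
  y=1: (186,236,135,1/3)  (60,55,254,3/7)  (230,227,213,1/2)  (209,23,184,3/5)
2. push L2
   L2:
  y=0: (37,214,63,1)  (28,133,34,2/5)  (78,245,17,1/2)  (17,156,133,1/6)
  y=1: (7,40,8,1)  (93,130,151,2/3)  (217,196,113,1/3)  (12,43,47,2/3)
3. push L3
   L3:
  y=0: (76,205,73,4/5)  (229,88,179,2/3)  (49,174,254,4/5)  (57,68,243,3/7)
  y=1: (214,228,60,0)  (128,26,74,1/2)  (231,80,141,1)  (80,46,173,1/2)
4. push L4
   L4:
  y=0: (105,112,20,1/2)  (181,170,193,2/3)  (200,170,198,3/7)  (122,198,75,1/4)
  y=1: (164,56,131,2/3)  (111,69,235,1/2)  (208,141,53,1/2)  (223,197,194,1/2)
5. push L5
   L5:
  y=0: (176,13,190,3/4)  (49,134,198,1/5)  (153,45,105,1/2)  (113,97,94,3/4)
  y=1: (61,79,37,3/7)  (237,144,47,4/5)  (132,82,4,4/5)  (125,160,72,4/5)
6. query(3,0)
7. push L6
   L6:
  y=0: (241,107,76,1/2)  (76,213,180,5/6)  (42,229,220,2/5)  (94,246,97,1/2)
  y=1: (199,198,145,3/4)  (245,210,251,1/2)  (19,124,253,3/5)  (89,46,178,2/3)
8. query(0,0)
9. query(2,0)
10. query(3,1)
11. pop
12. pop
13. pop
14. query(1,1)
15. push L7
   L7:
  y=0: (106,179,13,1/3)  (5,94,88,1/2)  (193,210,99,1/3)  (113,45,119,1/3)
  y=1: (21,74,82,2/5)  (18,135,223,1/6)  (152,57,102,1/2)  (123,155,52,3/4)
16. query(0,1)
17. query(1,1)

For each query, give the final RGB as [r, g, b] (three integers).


(3,0) stack=L1,L2,L3,L4,L5; from [0,0,0]:
L1 α=1: [62, 73, 61]
L2 α=1/6: [109/2, 521/6, 73]
L3 α=3/7: [389/7, 1654/21, 1021/7]
L4 α=1/4: [2021/28, 760/7, 897/7]
L5 α=3/4: [11513/112, 2797/28, 2871/28]
→ [103, 100, 103]

at x=0,y=0 over L1,L2,L3,L4,L5,L6:
L1 α=1/5: [168/5, 3, 216/5]
L2 α=1: [37, 214, 63]
L3 α=4/5: [341/5, 1034/5, 71]
L4 α=1/2: [433/5, 797/5, 91/2]
L5 α=3/4: [3073/20, 248/5, 1231/8]
L6 α=1/2: [7893/40, 783/10, 1839/16]
= [197, 78, 115]

query (2,0) [L1,L2,L3,L4,L5,L6] — begin 0,0,0
L1 α=2/3: [50/3, 182/3, 244/3]
L2 α=1/2: [142/3, 917/6, 295/6]
L3 α=4/5: [146/3, 5093/30, 6391/30]
L4 α=3/7: [2384/21, 2548/15, 21692/105]
L5 α=1/2: [5597/42, 3223/30, 32717/210]
L6 α=2/5: [6773/70, 7803/50, 63517/350]
= [97, 156, 181]

query (3,1) [L1,L2,L3,L4,L5,L6] — begin 0,0,0
+L1 (α=3/5) → [627/5, 69/5, 552/5]
+L2 (α=2/3) → [249/5, 499/15, 1022/15]
+L3 (α=1/2) → [649/10, 1189/30, 3617/30]
+L4 (α=1/2) → [2879/20, 7099/60, 9437/60]
+L5 (α=4/5) → [12879/100, 45499/300, 26717/300]
+L6 (α=2/3) → [30679/300, 73099/900, 133517/900]
= [102, 81, 148]

at x=1,y=1 over L1,L2,L3:
+L1 (α=3/7) → [180/7, 165/7, 762/7]
+L2 (α=2/3) → [494/7, 1985/21, 2876/21]
+L3 (α=1/2) → [695/7, 2531/42, 2215/21]
rounded: [99, 60, 105]

at x=0,y=1 over L1,L2,L3,L7:
+L1 (α=1/3) → [62, 236/3, 45]
+L2 (α=1) → [7, 40, 8]
+L3 (α=0) → [7, 40, 8]
+L7 (α=2/5) → [63/5, 268/5, 188/5]
= [13, 54, 38]

at x=1,y=1 over L1,L2,L3,L7:
after L1 α=3/7: [180/7, 165/7, 762/7]
after L2 α=2/3: [494/7, 1985/21, 2876/21]
after L3 α=1/2: [695/7, 2531/42, 2215/21]
after L7 α=1/6: [3601/42, 18325/252, 7879/63]
→ [86, 73, 125]


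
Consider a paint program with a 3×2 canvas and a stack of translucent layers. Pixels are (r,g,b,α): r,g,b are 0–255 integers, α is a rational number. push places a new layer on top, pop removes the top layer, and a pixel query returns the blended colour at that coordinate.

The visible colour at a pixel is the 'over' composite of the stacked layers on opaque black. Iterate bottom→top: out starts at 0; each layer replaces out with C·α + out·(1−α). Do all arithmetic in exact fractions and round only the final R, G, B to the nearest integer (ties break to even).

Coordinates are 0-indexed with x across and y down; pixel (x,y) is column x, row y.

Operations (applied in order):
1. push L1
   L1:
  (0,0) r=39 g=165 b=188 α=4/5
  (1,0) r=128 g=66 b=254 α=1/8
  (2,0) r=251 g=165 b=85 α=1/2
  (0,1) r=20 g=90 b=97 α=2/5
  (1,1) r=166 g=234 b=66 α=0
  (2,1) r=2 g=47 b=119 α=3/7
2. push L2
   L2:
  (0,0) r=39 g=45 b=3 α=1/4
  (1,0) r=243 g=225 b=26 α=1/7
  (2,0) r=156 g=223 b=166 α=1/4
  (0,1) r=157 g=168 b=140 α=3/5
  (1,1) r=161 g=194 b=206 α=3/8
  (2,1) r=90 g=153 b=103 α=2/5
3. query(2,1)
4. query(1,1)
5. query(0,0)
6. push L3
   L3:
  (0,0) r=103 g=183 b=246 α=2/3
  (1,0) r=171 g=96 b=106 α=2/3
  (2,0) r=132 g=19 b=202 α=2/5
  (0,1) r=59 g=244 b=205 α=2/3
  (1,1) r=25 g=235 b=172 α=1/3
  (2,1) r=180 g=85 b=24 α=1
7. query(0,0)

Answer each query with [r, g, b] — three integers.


at x=2,y=1 over L1,L2:
after L1 α=3/7: [6/7, 141/7, 51]
after L2 α=2/5: [1278/35, 513/7, 359/5]
→ [37, 73, 72]

at x=1,y=1 over L1,L2:
after L1 α=0: [0, 0, 0]
after L2 α=3/8: [483/8, 291/4, 309/4]
= [60, 73, 77]

query (0,0) [L1,L2] — begin 0,0,0
+L1 (α=4/5) → [156/5, 132, 752/5]
+L2 (α=1/4) → [663/20, 441/4, 2271/20]
= [33, 110, 114]

at x=0,y=0 over L1,L2,L3:
+L1 (α=4/5) → [156/5, 132, 752/5]
+L2 (α=1/4) → [663/20, 441/4, 2271/20]
+L3 (α=2/3) → [4783/60, 635/4, 4037/20]
= [80, 159, 202]


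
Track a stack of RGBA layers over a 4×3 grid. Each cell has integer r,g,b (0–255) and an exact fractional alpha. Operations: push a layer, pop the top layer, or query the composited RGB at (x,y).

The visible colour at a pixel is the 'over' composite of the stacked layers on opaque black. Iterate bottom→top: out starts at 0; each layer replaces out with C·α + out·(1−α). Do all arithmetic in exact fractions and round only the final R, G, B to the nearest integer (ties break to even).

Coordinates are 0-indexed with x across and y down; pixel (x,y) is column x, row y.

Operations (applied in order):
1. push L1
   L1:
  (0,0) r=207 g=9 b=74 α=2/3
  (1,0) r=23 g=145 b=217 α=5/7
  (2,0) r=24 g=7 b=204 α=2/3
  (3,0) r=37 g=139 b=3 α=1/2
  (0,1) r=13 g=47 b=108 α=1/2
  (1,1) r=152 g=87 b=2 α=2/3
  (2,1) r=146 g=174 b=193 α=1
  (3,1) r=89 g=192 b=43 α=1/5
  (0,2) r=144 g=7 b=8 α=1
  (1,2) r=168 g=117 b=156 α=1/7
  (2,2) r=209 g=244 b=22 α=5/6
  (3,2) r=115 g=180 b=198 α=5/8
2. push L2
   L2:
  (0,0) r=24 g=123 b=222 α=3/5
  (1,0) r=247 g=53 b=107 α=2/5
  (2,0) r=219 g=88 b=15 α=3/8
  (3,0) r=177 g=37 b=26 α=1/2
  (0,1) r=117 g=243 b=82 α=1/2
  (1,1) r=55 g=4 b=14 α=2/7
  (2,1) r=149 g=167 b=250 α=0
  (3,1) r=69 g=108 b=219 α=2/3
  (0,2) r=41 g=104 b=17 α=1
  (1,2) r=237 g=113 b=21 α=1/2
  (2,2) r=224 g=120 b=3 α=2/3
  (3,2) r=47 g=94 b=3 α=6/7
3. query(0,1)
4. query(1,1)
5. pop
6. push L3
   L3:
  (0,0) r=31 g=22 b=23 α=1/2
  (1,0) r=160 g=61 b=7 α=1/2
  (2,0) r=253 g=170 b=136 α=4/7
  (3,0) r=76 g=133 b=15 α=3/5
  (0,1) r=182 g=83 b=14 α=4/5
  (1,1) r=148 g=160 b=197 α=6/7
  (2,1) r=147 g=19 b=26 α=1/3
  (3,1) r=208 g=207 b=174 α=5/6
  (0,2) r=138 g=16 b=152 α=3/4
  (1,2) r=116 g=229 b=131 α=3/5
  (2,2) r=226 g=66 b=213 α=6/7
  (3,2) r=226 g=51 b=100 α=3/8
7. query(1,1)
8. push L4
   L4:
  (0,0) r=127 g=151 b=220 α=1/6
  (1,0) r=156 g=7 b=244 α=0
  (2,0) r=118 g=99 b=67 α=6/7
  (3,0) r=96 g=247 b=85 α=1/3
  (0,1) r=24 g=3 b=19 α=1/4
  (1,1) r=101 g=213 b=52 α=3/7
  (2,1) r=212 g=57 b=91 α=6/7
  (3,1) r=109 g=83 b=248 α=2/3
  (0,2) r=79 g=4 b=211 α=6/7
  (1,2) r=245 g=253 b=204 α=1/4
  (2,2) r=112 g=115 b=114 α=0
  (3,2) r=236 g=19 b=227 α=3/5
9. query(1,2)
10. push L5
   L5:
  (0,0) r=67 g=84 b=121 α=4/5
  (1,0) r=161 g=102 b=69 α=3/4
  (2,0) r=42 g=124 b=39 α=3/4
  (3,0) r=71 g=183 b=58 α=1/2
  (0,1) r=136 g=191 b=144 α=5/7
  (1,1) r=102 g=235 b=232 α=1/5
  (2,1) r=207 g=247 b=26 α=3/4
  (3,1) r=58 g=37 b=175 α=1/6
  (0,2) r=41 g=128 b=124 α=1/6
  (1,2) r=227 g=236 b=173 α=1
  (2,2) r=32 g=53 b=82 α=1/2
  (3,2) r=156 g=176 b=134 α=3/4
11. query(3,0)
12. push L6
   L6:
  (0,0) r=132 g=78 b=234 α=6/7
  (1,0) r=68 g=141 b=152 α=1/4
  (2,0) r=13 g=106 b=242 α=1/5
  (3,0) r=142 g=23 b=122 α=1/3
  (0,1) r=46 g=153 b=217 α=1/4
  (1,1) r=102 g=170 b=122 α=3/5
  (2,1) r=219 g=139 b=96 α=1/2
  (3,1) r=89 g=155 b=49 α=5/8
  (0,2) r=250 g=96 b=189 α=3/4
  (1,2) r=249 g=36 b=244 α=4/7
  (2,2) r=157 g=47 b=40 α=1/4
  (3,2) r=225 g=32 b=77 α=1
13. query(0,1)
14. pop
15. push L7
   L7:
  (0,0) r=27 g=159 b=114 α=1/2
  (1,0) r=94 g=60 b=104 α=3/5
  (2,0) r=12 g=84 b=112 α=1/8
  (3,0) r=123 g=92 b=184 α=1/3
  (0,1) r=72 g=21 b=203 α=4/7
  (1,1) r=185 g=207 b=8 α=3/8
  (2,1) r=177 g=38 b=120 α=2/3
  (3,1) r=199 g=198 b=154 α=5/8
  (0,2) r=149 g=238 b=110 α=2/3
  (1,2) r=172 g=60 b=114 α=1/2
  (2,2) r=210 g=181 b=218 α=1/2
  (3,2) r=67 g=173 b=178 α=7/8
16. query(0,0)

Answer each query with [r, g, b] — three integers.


(0,1) stack=L1,L2; from [0,0,0]:
+L1 (α=1/2) → [13/2, 47/2, 54]
+L2 (α=1/2) → [247/4, 533/4, 68]
→ [62, 133, 68]

query (1,1) [L1,L2] — begin 0,0,0
after L1 α=2/3: [304/3, 58, 4/3]
after L2 α=2/7: [1850/21, 298/7, 104/21]
= [88, 43, 5]

at x=1,y=1 over L1,L3:
+L1 (α=2/3) → [304/3, 58, 4/3]
+L3 (α=6/7) → [424/3, 1018/7, 3550/21]
= [141, 145, 169]

at x=1,y=2 over L1,L3,L4:
+L1 (α=1/7) → [24, 117/7, 156/7]
+L3 (α=3/5) → [396/5, 5043/35, 3063/35]
+L4 (α=1/4) → [2413/20, 5996/35, 16329/140]
= [121, 171, 117]

(3,0) stack=L1,L3,L4,L5; from [0,0,0]:
+L1 (α=1/2) → [37/2, 139/2, 3/2]
+L3 (α=3/5) → [53, 538/5, 48/5]
+L4 (α=1/3) → [202/3, 2311/15, 521/15]
+L5 (α=1/2) → [415/6, 2528/15, 1391/30]
→ [69, 169, 46]

query (0,1) [L1,L3,L4,L5,L6] — begin 0,0,0
L1 α=1/2: [13/2, 47/2, 54]
L3 α=4/5: [1469/10, 711/10, 22]
L4 α=1/4: [4647/40, 2163/40, 85/4]
L5 α=5/7: [18247/140, 21263/140, 1525/14]
L6 α=1/4: [61181/560, 85209/560, 7613/56]
= [109, 152, 136]

at x=0,y=0 over L1,L3,L4,L5,L7:
after L1 α=2/3: [138, 6, 148/3]
after L3 α=1/2: [169/2, 14, 217/6]
after L4 α=1/6: [1099/12, 221/6, 2405/36]
after L5 α=4/5: [863/12, 2237/30, 19829/180]
after L7 α=1/2: [1187/24, 7007/60, 40349/360]
→ [49, 117, 112]


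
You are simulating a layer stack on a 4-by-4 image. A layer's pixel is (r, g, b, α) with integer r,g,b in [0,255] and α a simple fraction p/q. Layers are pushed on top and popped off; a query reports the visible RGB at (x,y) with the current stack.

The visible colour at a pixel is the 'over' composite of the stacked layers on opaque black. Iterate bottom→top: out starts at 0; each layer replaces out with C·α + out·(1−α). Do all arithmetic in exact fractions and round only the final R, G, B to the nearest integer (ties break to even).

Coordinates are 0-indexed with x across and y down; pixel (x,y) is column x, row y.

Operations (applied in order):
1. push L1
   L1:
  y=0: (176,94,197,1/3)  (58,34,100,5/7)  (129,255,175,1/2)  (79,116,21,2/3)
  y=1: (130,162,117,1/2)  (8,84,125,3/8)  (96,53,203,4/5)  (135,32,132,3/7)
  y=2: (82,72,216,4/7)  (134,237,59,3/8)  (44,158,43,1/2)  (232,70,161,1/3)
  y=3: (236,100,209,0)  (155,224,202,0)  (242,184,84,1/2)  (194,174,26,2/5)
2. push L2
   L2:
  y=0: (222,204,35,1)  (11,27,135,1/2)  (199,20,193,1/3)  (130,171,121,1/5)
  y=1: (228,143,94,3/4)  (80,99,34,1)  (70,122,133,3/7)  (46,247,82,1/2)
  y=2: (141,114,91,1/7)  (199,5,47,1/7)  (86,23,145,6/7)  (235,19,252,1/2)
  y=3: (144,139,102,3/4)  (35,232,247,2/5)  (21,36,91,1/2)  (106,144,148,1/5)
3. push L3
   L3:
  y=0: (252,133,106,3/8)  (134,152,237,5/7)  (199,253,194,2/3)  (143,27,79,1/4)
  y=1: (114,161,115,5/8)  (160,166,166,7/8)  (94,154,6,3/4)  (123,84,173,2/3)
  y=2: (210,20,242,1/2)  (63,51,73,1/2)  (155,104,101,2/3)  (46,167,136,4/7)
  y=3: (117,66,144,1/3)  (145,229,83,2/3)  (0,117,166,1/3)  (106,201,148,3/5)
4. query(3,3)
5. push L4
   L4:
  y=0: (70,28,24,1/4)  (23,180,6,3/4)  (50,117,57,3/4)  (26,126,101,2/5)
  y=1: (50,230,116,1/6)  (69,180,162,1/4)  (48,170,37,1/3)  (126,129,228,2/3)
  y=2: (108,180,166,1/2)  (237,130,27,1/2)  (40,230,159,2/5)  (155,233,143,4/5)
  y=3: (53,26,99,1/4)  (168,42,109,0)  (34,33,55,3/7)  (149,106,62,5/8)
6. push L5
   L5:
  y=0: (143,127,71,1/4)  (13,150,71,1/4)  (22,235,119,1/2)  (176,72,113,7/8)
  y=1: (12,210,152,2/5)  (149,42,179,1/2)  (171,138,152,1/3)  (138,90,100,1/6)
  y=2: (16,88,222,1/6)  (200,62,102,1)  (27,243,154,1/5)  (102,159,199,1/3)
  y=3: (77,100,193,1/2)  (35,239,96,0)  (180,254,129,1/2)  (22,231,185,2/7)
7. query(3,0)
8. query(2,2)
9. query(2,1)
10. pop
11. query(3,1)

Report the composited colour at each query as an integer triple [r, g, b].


(3,3) stack=L1,L2,L3; from [0,0,0]:
L1 α=2/5: [388/5, 348/5, 52/5]
L2 α=1/5: [2082/25, 2112/25, 948/25]
L3 α=3/5: [12114/125, 19299/125, 12996/125]
rounded: [97, 154, 104]

at x=3,y=0 over L1,L2,L3,L4,L5:
after L1 α=2/3: [158/3, 232/3, 14]
after L2 α=1/5: [1022/15, 1441/15, 177/5]
after L3 α=1/4: [1737/20, 394/5, 463/10]
after L4 α=2/5: [6251/100, 2442/25, 3409/50]
after L5 α=7/8: [129451/800, 7521/100, 42959/400]
→ [162, 75, 107]

query (2,2) [L1,L2,L3,L4,L5] — begin 0,0,0
+L1 (α=1/2) → [22, 79, 43/2]
+L2 (α=6/7) → [538/7, 31, 1783/14]
+L3 (α=2/3) → [2708/21, 239/3, 1537/14]
+L4 (α=2/5) → [3268/35, 699/5, 9063/70]
+L5 (α=1/5) → [14017/175, 4011/25, 23516/175]
→ [80, 160, 134]

query (2,1) [L1,L2,L3,L4,L5] — begin 0,0,0
+L1 (α=4/5) → [384/5, 212/5, 812/5]
+L2 (α=3/7) → [2586/35, 2678/35, 749/5]
+L3 (α=3/4) → [3114/35, 4712/35, 839/20]
+L4 (α=1/3) → [2636/35, 15374/105, 403/10]
+L5 (α=1/3) → [11257/105, 45238/315, 1163/15]
rounded: [107, 144, 78]

query (3,1) [L1,L2,L3,L4] — begin 0,0,0
after L1 α=3/7: [405/7, 96/7, 396/7]
after L2 α=1/2: [727/14, 1825/14, 485/7]
after L3 α=2/3: [4171/42, 4177/42, 969/7]
after L4 α=2/3: [14755/126, 15013/126, 1387/7]
= [117, 119, 198]
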